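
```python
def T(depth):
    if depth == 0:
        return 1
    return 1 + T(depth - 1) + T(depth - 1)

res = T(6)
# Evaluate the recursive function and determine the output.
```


T(6)
= 1 + T(5) + T(5)
= 1 + 2 * T(5)
T(k) = 2^(k+1) - 1
T(0) = 1
T(1) = 3
T(2) = 7
T(3) = 15
T(4) = 31
T(6) = 2^7 - 1 = 127


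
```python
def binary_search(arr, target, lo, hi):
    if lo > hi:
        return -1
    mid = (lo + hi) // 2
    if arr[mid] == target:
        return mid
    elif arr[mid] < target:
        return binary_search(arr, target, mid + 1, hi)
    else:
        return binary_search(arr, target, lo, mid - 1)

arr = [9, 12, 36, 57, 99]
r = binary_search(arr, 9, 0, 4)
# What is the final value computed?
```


binary_search(arr, 9, 0, 4)
lo=0, hi=4, mid=2, arr[mid]=36
36 > 9, search left half
lo=0, hi=1, mid=0, arr[mid]=9
arr[0] == 9, found at index 0
= 0


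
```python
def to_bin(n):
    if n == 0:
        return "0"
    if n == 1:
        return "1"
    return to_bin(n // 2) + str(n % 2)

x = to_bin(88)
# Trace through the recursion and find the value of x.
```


to_bin(88)
= to_bin(44) + "0"
= to_bin(22) + "0" + "0"
= to_bin(11) + "0" + "0" + "0"
= to_bin(5) + "1" + "0" + "0" + "0"
= to_bin(2) + "1" + "1" + "0" + "0" + "0"
= to_bin(1) + "0" + "1" + "1" + "0" + "0" + "0"
= "1" + "0" + "1" + "1" + "0" + "0" + "0"
= "1011000"


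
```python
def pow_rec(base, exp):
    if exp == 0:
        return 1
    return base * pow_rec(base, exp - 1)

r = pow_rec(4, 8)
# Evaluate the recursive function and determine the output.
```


pow_rec(4, 8)
= 4 * pow_rec(4, 7)
= 4 * 4 * pow_rec(4, 6)
= 4 * 4 * 4 * pow_rec(4, 5)
= 4 * 4 * 4 * 4 * pow_rec(4, 4)
= 4 * 4 * 4 * 4 * 4 * pow_rec(4, 3)
= 4 * 4 * 4 * 4 * 4 * 4 * pow_rec(4, 2)
= 4 * 4 * 4 * 4 * 4 * 4 * 4 * pow_rec(4, 1)
= 4 * 4 * 4 * 4 * 4 * 4 * 4 * 4 * pow_rec(4, 0)
= 4 * 4 * 4 * 4 * 4 * 4 * 4 * 4 * 1
= 65536


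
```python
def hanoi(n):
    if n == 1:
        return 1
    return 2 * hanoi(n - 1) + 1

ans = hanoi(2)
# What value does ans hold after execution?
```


hanoi(2)
= 2 * hanoi(1) + 1
Now compute bottom-up:
hanoi(1) = 1
hanoi(2) = 2 * 1 + 1 = 3
= 3


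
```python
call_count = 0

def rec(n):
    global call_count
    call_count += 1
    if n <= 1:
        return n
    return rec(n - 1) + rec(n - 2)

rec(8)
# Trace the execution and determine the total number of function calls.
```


rec(8) calls rec(7) and rec(6); each non-base call branches into two more.
Let C(k) = total number of calls made by rec(k), including the call to rec(k) itself.
Base cases: C(0) = 1, C(1) = 1
Recurrence: C(k) = 1 + C(k-1) + C(k-2)
  C(2) = 1 + C(1) + C(0) = 1 + 1 + 1 = 3
  C(3) = 1 + C(2) + C(1) = 1 + 3 + 1 = 5
  C(4) = 1 + C(3) + C(2) = 1 + 5 + 3 = 9
  C(5) = 1 + C(4) + C(3) = 1 + 9 + 5 = 15
  C(6) = 1 + C(5) + C(4) = 1 + 15 + 9 = 25
  C(7) = 1 + C(6) + C(5) = 1 + 25 + 15 = 41
  C(8) = 1 + C(7) + C(6) = 1 + 41 + 25 = 67
Total calls = C(8) = 67


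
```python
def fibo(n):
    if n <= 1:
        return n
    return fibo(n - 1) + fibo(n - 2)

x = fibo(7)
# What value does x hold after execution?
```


fibo(7)
= fibo(6) + fibo(5)
= (fibo(5) + fibo(4)) + fibo(5)
Computing bottom-up: fibo(0)=0, fibo(1)=1, fibo(2)=1, fibo(3)=2, fibo(4)=3, fibo(5)=5, fibo(6)=8, fibo(7)=13
= 13


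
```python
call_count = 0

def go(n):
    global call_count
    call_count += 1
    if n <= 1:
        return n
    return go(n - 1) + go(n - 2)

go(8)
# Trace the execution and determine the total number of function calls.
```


go(8) calls go(7) and go(6); each non-base call branches into two more.
Let C(k) = total number of calls made by go(k), including the call to go(k) itself.
Base cases: C(0) = 1, C(1) = 1
Recurrence: C(k) = 1 + C(k-1) + C(k-2)
  C(2) = 1 + C(1) + C(0) = 1 + 1 + 1 = 3
  C(3) = 1 + C(2) + C(1) = 1 + 3 + 1 = 5
  C(4) = 1 + C(3) + C(2) = 1 + 5 + 3 = 9
  C(5) = 1 + C(4) + C(3) = 1 + 9 + 5 = 15
  C(6) = 1 + C(5) + C(4) = 1 + 15 + 9 = 25
  C(7) = 1 + C(6) + C(5) = 1 + 25 + 15 = 41
  C(8) = 1 + C(7) + C(6) = 1 + 41 + 25 = 67
Total calls = C(8) = 67


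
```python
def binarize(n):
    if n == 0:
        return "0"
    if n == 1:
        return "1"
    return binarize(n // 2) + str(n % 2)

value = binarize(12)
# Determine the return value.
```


binarize(12)
= binarize(6) + "0"
= binarize(3) + "0" + "0"
= binarize(1) + "1" + "0" + "0"
= "1" + "1" + "0" + "0"
= "1100"


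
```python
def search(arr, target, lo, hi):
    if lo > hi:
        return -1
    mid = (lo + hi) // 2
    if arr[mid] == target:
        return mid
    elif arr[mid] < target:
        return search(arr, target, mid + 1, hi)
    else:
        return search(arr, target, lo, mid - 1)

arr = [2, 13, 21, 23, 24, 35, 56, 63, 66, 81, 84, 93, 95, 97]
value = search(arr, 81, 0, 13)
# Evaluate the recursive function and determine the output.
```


search(arr, 81, 0, 13)
lo=0, hi=13, mid=6, arr[mid]=56
56 < 81, search right half
lo=7, hi=13, mid=10, arr[mid]=84
84 > 81, search left half
lo=7, hi=9, mid=8, arr[mid]=66
66 < 81, search right half
lo=9, hi=9, mid=9, arr[mid]=81
arr[9] == 81, found at index 9
= 9


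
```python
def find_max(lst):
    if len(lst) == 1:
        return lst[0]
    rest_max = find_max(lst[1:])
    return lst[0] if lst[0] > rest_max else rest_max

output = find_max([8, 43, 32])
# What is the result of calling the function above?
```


find_max([8, 43, 32])
= compare 8 with find_max([43, 32])
= compare 43 with find_max([32])
Base: find_max([32]) = 32
compare 43 with 32: max = 43
compare 8 with 43: max = 43
= 43


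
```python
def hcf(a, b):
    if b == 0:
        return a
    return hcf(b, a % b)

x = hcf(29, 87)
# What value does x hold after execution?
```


hcf(29, 87)
= hcf(87, 29 % 87) = hcf(87, 29)
= hcf(29, 87 % 29) = hcf(29, 0)
b == 0, return a = 29


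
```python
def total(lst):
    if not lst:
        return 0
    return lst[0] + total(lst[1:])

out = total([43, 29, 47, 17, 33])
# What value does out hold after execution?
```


total([43, 29, 47, 17, 33])
= 43 + total([29, 47, 17, 33])
= 43 + 29 + total([47, 17, 33])
= 43 + 29 + 47 + total([17, 33])
= 43 + 29 + 47 + 17 + total([33])
= 43 + 29 + 47 + 17 + 33 + total([])
= 43 + 29 + 47 + 17 + 33 + 0
= 169


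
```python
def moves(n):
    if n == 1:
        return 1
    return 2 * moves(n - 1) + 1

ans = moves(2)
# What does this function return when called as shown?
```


moves(2)
= 2 * moves(1) + 1
Now compute bottom-up:
moves(1) = 1
moves(2) = 2 * 1 + 1 = 3
= 3


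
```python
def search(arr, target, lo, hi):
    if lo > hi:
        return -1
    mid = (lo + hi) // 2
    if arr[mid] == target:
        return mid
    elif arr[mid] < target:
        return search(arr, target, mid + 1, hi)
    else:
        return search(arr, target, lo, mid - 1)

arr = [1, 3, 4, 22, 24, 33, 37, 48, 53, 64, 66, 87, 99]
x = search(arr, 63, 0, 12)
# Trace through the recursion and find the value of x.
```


search(arr, 63, 0, 12)
lo=0, hi=12, mid=6, arr[mid]=37
37 < 63, search right half
lo=7, hi=12, mid=9, arr[mid]=64
64 > 63, search left half
lo=7, hi=8, mid=7, arr[mid]=48
48 < 63, search right half
lo=8, hi=8, mid=8, arr[mid]=53
53 < 63, search right half
lo > hi, target not found, return -1
= -1


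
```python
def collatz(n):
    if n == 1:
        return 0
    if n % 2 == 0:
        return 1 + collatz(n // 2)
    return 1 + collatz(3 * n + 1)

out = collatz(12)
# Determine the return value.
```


collatz(12)
12 is even -> collatz(6)
6 is even -> collatz(3)
3 is odd -> 3*3+1 = 10 -> collatz(10)
10 is even -> collatz(5)
5 is odd -> 3*5+1 = 16 -> collatz(16)
16 is even -> collatz(8)
8 is even -> collatz(4)
4 is even -> collatz(2)
2 is even -> collatz(1)
Reached 1 after 9 steps
= 9


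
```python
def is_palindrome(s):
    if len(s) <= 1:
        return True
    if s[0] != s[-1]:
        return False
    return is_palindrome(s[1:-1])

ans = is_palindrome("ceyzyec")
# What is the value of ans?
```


is_palindrome("ceyzyec")
"ceyzyec": s[0]='c' == s[-1]='c' -> is_palindrome("eyzye")
"eyzye": s[0]='e' == s[-1]='e' -> is_palindrome("yzy")
"yzy": s[0]='y' == s[-1]='y' -> is_palindrome("z")
"z": len <= 1 -> True
= True


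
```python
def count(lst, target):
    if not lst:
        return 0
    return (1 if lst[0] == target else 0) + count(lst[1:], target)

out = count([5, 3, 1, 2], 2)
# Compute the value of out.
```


count([5, 3, 1, 2], 2)
lst[0]=5 != 2: 0 + count([3, 1, 2], 2)
lst[0]=3 != 2: 0 + count([1, 2], 2)
lst[0]=1 != 2: 0 + count([2], 2)
lst[0]=2 == 2: 1 + count([], 2)
= 1


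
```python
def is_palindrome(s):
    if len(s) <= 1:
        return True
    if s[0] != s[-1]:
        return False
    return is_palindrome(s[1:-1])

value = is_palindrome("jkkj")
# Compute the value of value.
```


is_palindrome("jkkj")
"jkkj": s[0]='j' == s[-1]='j' -> is_palindrome("kk")
"kk": s[0]='k' == s[-1]='k' -> is_palindrome("")
"": len <= 1 -> True
= True


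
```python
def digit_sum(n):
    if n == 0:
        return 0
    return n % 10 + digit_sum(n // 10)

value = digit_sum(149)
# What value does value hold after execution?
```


digit_sum(149)
= 9 + digit_sum(14)
= 9 + 4 + digit_sum(1)
= 9 + 4 + 1 + digit_sum(0)
= 9 + 4 + 1 + 0
= 14


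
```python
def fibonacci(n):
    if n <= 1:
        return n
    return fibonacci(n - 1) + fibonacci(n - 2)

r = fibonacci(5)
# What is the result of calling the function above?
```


fibonacci(5)
= fibonacci(4) + fibonacci(3)
= (fibonacci(3) + fibonacci(2)) + fibonacci(3)
Computing bottom-up: fibonacci(0)=0, fibonacci(1)=1, fibonacci(2)=1, fibonacci(3)=2, fibonacci(4)=3, fibonacci(5)=5
= 5


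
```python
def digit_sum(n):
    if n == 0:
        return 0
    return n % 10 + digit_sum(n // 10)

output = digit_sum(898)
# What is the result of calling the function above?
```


digit_sum(898)
= 8 + digit_sum(89)
= 8 + 9 + digit_sum(8)
= 8 + 9 + 8 + digit_sum(0)
= 8 + 9 + 8 + 0
= 25


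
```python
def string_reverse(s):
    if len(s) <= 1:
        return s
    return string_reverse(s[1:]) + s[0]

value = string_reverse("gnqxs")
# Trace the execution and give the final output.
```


string_reverse("gnqxs")
= string_reverse("nqxs") + "g"
= string_reverse("qxs") + "n" + "g"
= string_reverse("xs") + "q" + "n" + "g"
= string_reverse("s") + "x" + "q" + "n" + "g"
= "s" + "x" + "q" + "n" + "g"
= "sxqng"


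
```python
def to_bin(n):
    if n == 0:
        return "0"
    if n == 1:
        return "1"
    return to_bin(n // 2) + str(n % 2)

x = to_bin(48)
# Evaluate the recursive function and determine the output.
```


to_bin(48)
= to_bin(24) + "0"
= to_bin(12) + "0" + "0"
= to_bin(6) + "0" + "0" + "0"
= to_bin(3) + "0" + "0" + "0" + "0"
= to_bin(1) + "1" + "0" + "0" + "0" + "0"
= "1" + "1" + "0" + "0" + "0" + "0"
= "110000"


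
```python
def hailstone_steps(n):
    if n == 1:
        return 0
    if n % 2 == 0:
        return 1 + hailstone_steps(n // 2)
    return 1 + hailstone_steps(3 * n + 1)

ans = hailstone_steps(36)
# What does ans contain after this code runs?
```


hailstone_steps(36)
36 is even -> hailstone_steps(18)
18 is even -> hailstone_steps(9)
9 is odd -> 3*9+1 = 28 -> hailstone_steps(28)
28 is even -> hailstone_steps(14)
14 is even -> hailstone_steps(7)
7 is odd -> 3*7+1 = 22 -> hailstone_steps(22)
22 is even -> hailstone_steps(11)
11 is odd -> 3*11+1 = 34 -> hailstone_steps(34)
34 is even -> hailstone_steps(17)
17 is odd -> 3*17+1 = 52 -> hailstone_steps(52)
52 is even -> hailstone_steps(26)
26 is even -> hailstone_steps(13)
13 is odd -> 3*13+1 = 40 -> hailstone_steps(40)
40 is even -> hailstone_steps(20)
20 is even -> hailstone_steps(10)
10 is even -> hailstone_steps(5)
5 is odd -> 3*5+1 = 16 -> hailstone_steps(16)
16 is even -> hailstone_steps(8)
8 is even -> hailstone_steps(4)
4 is even -> hailstone_steps(2)
2 is even -> hailstone_steps(1)
Reached 1 after 21 steps
= 21


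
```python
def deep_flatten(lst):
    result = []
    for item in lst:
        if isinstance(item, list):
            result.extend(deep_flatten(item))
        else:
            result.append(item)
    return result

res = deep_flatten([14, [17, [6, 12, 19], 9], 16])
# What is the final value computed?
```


deep_flatten([14, [17, [6, 12, 19], 9], 16])
Processing each element:
  14 is not a list -> append 14
  [17, [6, 12, 19], 9] is a list -> deep_flatten recursively -> [17, 6, 12, 19, 9]
  16 is not a list -> append 16
= [14, 17, 6, 12, 19, 9, 16]


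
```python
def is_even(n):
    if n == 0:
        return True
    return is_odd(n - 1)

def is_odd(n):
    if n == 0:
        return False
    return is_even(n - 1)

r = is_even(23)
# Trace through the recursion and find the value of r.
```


is_even(23)
= is_odd(22)
= is_even(21)
= is_odd(20)
= is_even(19)
= is_odd(18)
= is_even(17)
= is_odd(16)
= is_even(15)
= is_odd(14)
= is_even(13)
= is_odd(12)
= is_even(11)
= is_odd(10)
= is_even(9)
= is_odd(8)
= is_even(7)
= is_odd(6)
= is_even(5)
= is_odd(4)
= is_even(3)
= is_odd(2)
= is_even(1)
= is_odd(0)
n == 0: return False
= False


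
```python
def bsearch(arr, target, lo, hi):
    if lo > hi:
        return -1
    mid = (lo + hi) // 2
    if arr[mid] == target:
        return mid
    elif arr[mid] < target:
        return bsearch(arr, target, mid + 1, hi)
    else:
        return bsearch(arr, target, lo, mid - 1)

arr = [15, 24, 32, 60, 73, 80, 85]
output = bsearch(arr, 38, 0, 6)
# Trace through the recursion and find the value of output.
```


bsearch(arr, 38, 0, 6)
lo=0, hi=6, mid=3, arr[mid]=60
60 > 38, search left half
lo=0, hi=2, mid=1, arr[mid]=24
24 < 38, search right half
lo=2, hi=2, mid=2, arr[mid]=32
32 < 38, search right half
lo > hi, target not found, return -1
= -1


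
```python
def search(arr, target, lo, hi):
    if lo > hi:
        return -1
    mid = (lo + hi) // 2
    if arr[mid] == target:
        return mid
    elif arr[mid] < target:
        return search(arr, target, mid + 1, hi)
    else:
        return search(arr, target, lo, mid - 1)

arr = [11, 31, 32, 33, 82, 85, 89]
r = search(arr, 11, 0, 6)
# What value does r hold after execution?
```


search(arr, 11, 0, 6)
lo=0, hi=6, mid=3, arr[mid]=33
33 > 11, search left half
lo=0, hi=2, mid=1, arr[mid]=31
31 > 11, search left half
lo=0, hi=0, mid=0, arr[mid]=11
arr[0] == 11, found at index 0
= 0


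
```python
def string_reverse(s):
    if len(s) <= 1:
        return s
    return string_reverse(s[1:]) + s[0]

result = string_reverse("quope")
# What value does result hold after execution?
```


string_reverse("quope")
= string_reverse("uope") + "q"
= string_reverse("ope") + "u" + "q"
= string_reverse("pe") + "o" + "u" + "q"
= string_reverse("e") + "p" + "o" + "u" + "q"
= "e" + "p" + "o" + "u" + "q"
= "epouq"


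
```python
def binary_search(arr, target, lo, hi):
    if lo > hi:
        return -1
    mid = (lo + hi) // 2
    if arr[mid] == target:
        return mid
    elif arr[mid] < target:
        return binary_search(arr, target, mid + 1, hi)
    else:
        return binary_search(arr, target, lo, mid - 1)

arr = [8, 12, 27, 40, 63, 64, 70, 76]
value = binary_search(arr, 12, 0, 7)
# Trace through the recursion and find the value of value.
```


binary_search(arr, 12, 0, 7)
lo=0, hi=7, mid=3, arr[mid]=40
40 > 12, search left half
lo=0, hi=2, mid=1, arr[mid]=12
arr[1] == 12, found at index 1
= 1


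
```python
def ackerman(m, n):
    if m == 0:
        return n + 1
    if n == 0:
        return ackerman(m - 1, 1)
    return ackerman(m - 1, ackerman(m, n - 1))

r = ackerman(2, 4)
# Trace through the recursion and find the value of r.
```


ackerman(2, 4)
= ackerman(1, ackerman(2, 3))
First compute ackerman(2, 3) = 9
= ackerman(1, 9)
= 11


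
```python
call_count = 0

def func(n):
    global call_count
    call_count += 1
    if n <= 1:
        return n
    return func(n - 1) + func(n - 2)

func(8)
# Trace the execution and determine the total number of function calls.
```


func(8) calls func(7) and func(6); each non-base call branches into two more.
Let C(k) = total number of calls made by func(k), including the call to func(k) itself.
Base cases: C(0) = 1, C(1) = 1
Recurrence: C(k) = 1 + C(k-1) + C(k-2)
  C(2) = 1 + C(1) + C(0) = 1 + 1 + 1 = 3
  C(3) = 1 + C(2) + C(1) = 1 + 3 + 1 = 5
  C(4) = 1 + C(3) + C(2) = 1 + 5 + 3 = 9
  C(5) = 1 + C(4) + C(3) = 1 + 9 + 5 = 15
  C(6) = 1 + C(5) + C(4) = 1 + 15 + 9 = 25
  C(7) = 1 + C(6) + C(5) = 1 + 25 + 15 = 41
  C(8) = 1 + C(7) + C(6) = 1 + 41 + 25 = 67
Total calls = C(8) = 67


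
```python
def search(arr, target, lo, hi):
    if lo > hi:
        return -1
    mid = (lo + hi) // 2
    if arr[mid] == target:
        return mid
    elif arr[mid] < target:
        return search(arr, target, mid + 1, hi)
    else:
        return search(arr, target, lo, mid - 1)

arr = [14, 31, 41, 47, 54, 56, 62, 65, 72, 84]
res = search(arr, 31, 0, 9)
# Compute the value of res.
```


search(arr, 31, 0, 9)
lo=0, hi=9, mid=4, arr[mid]=54
54 > 31, search left half
lo=0, hi=3, mid=1, arr[mid]=31
arr[1] == 31, found at index 1
= 1


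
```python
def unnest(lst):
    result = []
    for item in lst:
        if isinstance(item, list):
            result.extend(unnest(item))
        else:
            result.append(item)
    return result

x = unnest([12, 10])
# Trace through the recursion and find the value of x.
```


unnest([12, 10])
Processing each element:
  12 is not a list -> append 12
  10 is not a list -> append 10
= [12, 10]


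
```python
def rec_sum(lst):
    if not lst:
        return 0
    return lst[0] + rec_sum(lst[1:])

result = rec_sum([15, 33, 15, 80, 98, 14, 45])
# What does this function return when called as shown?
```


rec_sum([15, 33, 15, 80, 98, 14, 45])
= 15 + rec_sum([33, 15, 80, 98, 14, 45])
= 15 + 33 + rec_sum([15, 80, 98, 14, 45])
= 15 + 33 + 15 + rec_sum([80, 98, 14, 45])
= 15 + 33 + 15 + 80 + rec_sum([98, 14, 45])
= 15 + 33 + 15 + 80 + 98 + rec_sum([14, 45])
= 15 + 33 + 15 + 80 + 98 + 14 + rec_sum([45])
= 15 + 33 + 15 + 80 + 98 + 14 + 45 + rec_sum([])
= 15 + 33 + 15 + 80 + 98 + 14 + 45 + 0
= 300


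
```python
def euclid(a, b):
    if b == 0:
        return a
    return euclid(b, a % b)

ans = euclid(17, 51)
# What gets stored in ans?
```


euclid(17, 51)
= euclid(51, 17 % 51) = euclid(51, 17)
= euclid(17, 51 % 17) = euclid(17, 0)
b == 0, return a = 17


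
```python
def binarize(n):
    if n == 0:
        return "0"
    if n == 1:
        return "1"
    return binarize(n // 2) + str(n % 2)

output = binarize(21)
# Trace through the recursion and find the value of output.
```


binarize(21)
= binarize(10) + "1"
= binarize(5) + "0" + "1"
= binarize(2) + "1" + "0" + "1"
= binarize(1) + "0" + "1" + "0" + "1"
= "1" + "0" + "1" + "0" + "1"
= "10101"


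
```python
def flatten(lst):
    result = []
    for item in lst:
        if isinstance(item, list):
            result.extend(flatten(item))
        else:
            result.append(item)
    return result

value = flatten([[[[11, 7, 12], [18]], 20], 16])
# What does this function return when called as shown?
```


flatten([[[[11, 7, 12], [18]], 20], 16])
Processing each element:
  [[[11, 7, 12], [18]], 20] is a list -> flatten recursively -> [11, 7, 12, 18, 20]
  16 is not a list -> append 16
= [11, 7, 12, 18, 20, 16]


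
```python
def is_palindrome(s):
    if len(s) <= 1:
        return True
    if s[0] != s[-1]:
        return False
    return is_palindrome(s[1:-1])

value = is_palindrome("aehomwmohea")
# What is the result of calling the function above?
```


is_palindrome("aehomwmohea")
"aehomwmohea": s[0]='a' == s[-1]='a' -> is_palindrome("ehomwmohe")
"ehomwmohe": s[0]='e' == s[-1]='e' -> is_palindrome("homwmoh")
"homwmoh": s[0]='h' == s[-1]='h' -> is_palindrome("omwmo")
"omwmo": s[0]='o' == s[-1]='o' -> is_palindrome("mwm")
"mwm": s[0]='m' == s[-1]='m' -> is_palindrome("w")
"w": len <= 1 -> True
= True


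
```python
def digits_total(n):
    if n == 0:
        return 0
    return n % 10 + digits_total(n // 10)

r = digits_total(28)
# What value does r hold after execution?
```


digits_total(28)
= 8 + digits_total(2)
= 8 + 2 + digits_total(0)
= 8 + 2 + 0
= 10


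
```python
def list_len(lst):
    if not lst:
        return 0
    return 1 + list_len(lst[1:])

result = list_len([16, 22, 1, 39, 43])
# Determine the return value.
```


list_len([16, 22, 1, 39, 43])
= 1 + list_len([22, 1, 39, 43])
= 1 + 1 + list_len([1, 39, 43])
= 1 + 1 + 1 + list_len([39, 43])
= 1 + 1 + 1 + 1 + list_len([43])
= 1 + 1 + 1 + 1 + 1 + list_len([])
= 1 + 1 + 1 + 1 + 1 + 0
= 5


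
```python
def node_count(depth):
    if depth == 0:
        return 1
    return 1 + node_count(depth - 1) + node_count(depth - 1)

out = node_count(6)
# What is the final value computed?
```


node_count(6)
= 1 + node_count(5) + node_count(5)
= 1 + 2 * node_count(5)
node_count(k) = 2^(k+1) - 1
node_count(0) = 1
node_count(1) = 3
node_count(2) = 7
node_count(3) = 15
node_count(4) = 31
node_count(6) = 2^7 - 1 = 127


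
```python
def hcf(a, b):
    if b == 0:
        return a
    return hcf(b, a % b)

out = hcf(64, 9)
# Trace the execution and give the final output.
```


hcf(64, 9)
= hcf(9, 64 % 9) = hcf(9, 1)
= hcf(1, 9 % 1) = hcf(1, 0)
b == 0, return a = 1


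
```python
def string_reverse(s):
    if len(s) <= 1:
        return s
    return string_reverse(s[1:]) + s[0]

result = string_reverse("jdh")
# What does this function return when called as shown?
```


string_reverse("jdh")
= string_reverse("dh") + "j"
= string_reverse("h") + "d" + "j"
= "h" + "d" + "j"
= "hdj"


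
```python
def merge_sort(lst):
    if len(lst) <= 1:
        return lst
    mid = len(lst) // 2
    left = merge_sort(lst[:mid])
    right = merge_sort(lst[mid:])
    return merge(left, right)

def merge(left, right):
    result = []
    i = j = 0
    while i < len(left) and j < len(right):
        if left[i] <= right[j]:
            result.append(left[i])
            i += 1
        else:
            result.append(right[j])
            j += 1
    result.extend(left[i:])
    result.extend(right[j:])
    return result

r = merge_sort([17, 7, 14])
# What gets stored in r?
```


merge_sort([17, 7, 14])
Split into [17] and [7, 14]
Left sorted: [17]
Right sorted: [7, 14]
Merge [17] and [7, 14]
= [7, 14, 17]


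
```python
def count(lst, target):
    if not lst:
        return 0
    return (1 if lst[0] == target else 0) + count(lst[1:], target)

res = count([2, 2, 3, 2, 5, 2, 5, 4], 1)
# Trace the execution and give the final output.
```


count([2, 2, 3, 2, 5, 2, 5, 4], 1)
lst[0]=2 != 1: 0 + count([2, 3, 2, 5, 2, 5, 4], 1)
lst[0]=2 != 1: 0 + count([3, 2, 5, 2, 5, 4], 1)
lst[0]=3 != 1: 0 + count([2, 5, 2, 5, 4], 1)
lst[0]=2 != 1: 0 + count([5, 2, 5, 4], 1)
lst[0]=5 != 1: 0 + count([2, 5, 4], 1)
lst[0]=2 != 1: 0 + count([5, 4], 1)
lst[0]=5 != 1: 0 + count([4], 1)
lst[0]=4 != 1: 0 + count([], 1)
= 0


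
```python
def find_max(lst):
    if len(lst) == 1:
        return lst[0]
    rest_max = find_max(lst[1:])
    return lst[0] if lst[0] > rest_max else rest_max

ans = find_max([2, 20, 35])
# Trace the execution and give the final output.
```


find_max([2, 20, 35])
= compare 2 with find_max([20, 35])
= compare 20 with find_max([35])
Base: find_max([35]) = 35
compare 20 with 35: max = 35
compare 2 with 35: max = 35
= 35


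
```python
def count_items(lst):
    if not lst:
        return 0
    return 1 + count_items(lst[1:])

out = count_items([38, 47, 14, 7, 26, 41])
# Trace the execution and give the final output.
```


count_items([38, 47, 14, 7, 26, 41])
= 1 + count_items([47, 14, 7, 26, 41])
= 1 + 1 + count_items([14, 7, 26, 41])
= 1 + 1 + 1 + count_items([7, 26, 41])
= 1 + 1 + 1 + 1 + count_items([26, 41])
= 1 + 1 + 1 + 1 + 1 + count_items([41])
= 1 + 1 + 1 + 1 + 1 + 1 + count_items([])
= 1 + 1 + 1 + 1 + 1 + 1 + 0
= 6


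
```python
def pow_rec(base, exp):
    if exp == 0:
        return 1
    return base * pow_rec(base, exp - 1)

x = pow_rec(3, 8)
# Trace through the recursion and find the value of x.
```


pow_rec(3, 8)
= 3 * pow_rec(3, 7)
= 3 * 3 * pow_rec(3, 6)
= 3 * 3 * 3 * pow_rec(3, 5)
= 3 * 3 * 3 * 3 * pow_rec(3, 4)
= 3 * 3 * 3 * 3 * 3 * pow_rec(3, 3)
= 3 * 3 * 3 * 3 * 3 * 3 * pow_rec(3, 2)
= 3 * 3 * 3 * 3 * 3 * 3 * 3 * pow_rec(3, 1)
= 3 * 3 * 3 * 3 * 3 * 3 * 3 * 3 * pow_rec(3, 0)
= 3 * 3 * 3 * 3 * 3 * 3 * 3 * 3 * 1
= 6561


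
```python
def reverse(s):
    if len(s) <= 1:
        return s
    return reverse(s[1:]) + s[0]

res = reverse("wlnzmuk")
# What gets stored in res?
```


reverse("wlnzmuk")
= reverse("lnzmuk") + "w"
= reverse("nzmuk") + "l" + "w"
= reverse("zmuk") + "n" + "l" + "w"
= reverse("muk") + "z" + "n" + "l" + "w"
= reverse("uk") + "m" + "z" + "n" + "l" + "w"
= reverse("k") + "u" + "m" + "z" + "n" + "l" + "w"
= "k" + "u" + "m" + "z" + "n" + "l" + "w"
= "kumznlw"


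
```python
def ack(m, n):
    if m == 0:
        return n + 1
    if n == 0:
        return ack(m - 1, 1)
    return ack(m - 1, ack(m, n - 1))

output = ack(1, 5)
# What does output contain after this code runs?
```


ack(1, 5)
= ack(0, ack(1, 4))
First compute ack(1, 4) = 6
= ack(0, 6)
= 7


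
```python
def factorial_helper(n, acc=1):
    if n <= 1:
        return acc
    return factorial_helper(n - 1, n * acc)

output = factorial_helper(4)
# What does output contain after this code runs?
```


factorial_helper(4, 1)
= factorial_helper(3, 4 * 1) = factorial_helper(3, 4)
= factorial_helper(2, 3 * 4) = factorial_helper(2, 12)
= factorial_helper(1, 2 * 12) = factorial_helper(1, 24)
n <= 1, return acc = 24


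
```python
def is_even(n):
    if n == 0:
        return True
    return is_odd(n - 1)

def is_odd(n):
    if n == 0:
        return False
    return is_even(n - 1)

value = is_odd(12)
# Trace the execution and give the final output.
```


is_odd(12)
= is_even(11)
= is_odd(10)
= is_even(9)
= is_odd(8)
= is_even(7)
= is_odd(6)
= is_even(5)
= is_odd(4)
= is_even(3)
= is_odd(2)
= is_even(1)
= is_odd(0)
n == 0: return False
= False


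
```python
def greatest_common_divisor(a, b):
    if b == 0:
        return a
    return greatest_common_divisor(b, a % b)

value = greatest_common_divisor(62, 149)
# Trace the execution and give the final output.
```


greatest_common_divisor(62, 149)
= greatest_common_divisor(149, 62 % 149) = greatest_common_divisor(149, 62)
= greatest_common_divisor(62, 149 % 62) = greatest_common_divisor(62, 25)
= greatest_common_divisor(25, 62 % 25) = greatest_common_divisor(25, 12)
= greatest_common_divisor(12, 25 % 12) = greatest_common_divisor(12, 1)
= greatest_common_divisor(1, 12 % 1) = greatest_common_divisor(1, 0)
b == 0, return a = 1


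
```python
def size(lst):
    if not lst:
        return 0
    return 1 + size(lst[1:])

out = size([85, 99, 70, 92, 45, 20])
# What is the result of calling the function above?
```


size([85, 99, 70, 92, 45, 20])
= 1 + size([99, 70, 92, 45, 20])
= 1 + 1 + size([70, 92, 45, 20])
= 1 + 1 + 1 + size([92, 45, 20])
= 1 + 1 + 1 + 1 + size([45, 20])
= 1 + 1 + 1 + 1 + 1 + size([20])
= 1 + 1 + 1 + 1 + 1 + 1 + size([])
= 1 + 1 + 1 + 1 + 1 + 1 + 0
= 6


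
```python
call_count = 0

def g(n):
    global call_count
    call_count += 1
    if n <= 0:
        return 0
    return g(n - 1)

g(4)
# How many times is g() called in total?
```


g(4) calls g(3) calls ... calls g(0)
Total calls: 4 + 1 (for base case) = 5


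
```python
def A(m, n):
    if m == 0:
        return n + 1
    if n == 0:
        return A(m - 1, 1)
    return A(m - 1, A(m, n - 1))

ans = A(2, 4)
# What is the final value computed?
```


A(2, 4)
= A(1, A(2, 3))
First compute A(2, 3) = 9
= A(1, 9)
= 11


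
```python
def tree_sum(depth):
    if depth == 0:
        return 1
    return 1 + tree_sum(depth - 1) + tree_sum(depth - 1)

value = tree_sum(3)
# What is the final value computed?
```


tree_sum(3)
= 1 + tree_sum(2) + tree_sum(2)
= 1 + 2 * tree_sum(2)
tree_sum(k) = 2^(k+1) - 1
tree_sum(0) = 1
tree_sum(1) = 3
tree_sum(2) = 7
tree_sum(3) = 15
tree_sum(3) = 2^4 - 1 = 15


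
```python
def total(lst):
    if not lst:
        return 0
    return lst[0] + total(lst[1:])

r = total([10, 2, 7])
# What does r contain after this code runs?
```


total([10, 2, 7])
= 10 + total([2, 7])
= 10 + 2 + total([7])
= 10 + 2 + 7 + total([])
= 10 + 2 + 7 + 0
= 19


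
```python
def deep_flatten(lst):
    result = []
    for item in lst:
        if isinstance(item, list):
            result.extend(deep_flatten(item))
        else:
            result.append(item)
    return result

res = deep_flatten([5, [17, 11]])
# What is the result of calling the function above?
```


deep_flatten([5, [17, 11]])
Processing each element:
  5 is not a list -> append 5
  [17, 11] is a list -> deep_flatten recursively -> [17, 11]
= [5, 17, 11]


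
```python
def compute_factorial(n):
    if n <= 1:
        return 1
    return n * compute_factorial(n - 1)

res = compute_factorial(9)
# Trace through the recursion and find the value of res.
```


compute_factorial(9)
= 9 * compute_factorial(8)
= 9 * 8 * compute_factorial(7)
= 9 * 8 * 7 * compute_factorial(6)
= 9 * 8 * 7 * 6 * compute_factorial(5)
= 9 * 8 * 7 * 6 * 5 * compute_factorial(4)
= 9 * 8 * 7 * 6 * 5 * 4 * compute_factorial(3)
= 9 * 8 * 7 * 6 * 5 * 4 * 3 * compute_factorial(2)
= 9 * 8 * 7 * 6 * 5 * 4 * 3 * 2 * compute_factorial(1)
= 9 * 8 * 7 * 6 * 5 * 4 * 3 * 2 * 1
= 362880


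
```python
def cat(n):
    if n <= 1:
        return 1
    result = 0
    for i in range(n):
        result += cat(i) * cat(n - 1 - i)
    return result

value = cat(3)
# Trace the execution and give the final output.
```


cat(3)
= sum of cat(i) * cat(3-1-i) for i in 0..2
First compute sub-values bottom-up:
  cat(0) = 1, cat(1) = 1
  cat(2) = 1*1 + 1*1 = 2
Now cat(3):
  cat(0)*cat(2) = 1*2 = 2
  cat(1)*cat(1) = 1*1 = 1
  cat(2)*cat(0) = 2*1 = 2
= 2 + 1 + 2
= 5


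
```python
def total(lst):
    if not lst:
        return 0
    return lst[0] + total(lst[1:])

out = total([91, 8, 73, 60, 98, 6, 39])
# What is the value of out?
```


total([91, 8, 73, 60, 98, 6, 39])
= 91 + total([8, 73, 60, 98, 6, 39])
= 91 + 8 + total([73, 60, 98, 6, 39])
= 91 + 8 + 73 + total([60, 98, 6, 39])
= 91 + 8 + 73 + 60 + total([98, 6, 39])
= 91 + 8 + 73 + 60 + 98 + total([6, 39])
= 91 + 8 + 73 + 60 + 98 + 6 + total([39])
= 91 + 8 + 73 + 60 + 98 + 6 + 39 + total([])
= 91 + 8 + 73 + 60 + 98 + 6 + 39 + 0
= 375


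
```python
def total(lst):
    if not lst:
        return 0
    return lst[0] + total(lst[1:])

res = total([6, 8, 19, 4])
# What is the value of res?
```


total([6, 8, 19, 4])
= 6 + total([8, 19, 4])
= 6 + 8 + total([19, 4])
= 6 + 8 + 19 + total([4])
= 6 + 8 + 19 + 4 + total([])
= 6 + 8 + 19 + 4 + 0
= 37


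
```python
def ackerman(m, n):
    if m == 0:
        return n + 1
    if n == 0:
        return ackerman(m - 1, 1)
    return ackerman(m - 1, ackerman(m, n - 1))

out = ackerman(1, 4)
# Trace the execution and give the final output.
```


ackerman(1, 4)
= ackerman(0, ackerman(1, 3))
First compute ackerman(1, 3) = 5
= ackerman(0, 5)
= 6


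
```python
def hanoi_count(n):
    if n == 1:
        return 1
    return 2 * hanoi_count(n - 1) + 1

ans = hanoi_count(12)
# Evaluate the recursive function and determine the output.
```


hanoi_count(12)
= 2 * hanoi_count(11) + 1
= 2 * (2 * hanoi_count(10) + 1) + 1
= 2 * (2 * (2 * hanoi_count(9) + 1) + 1) + 1
= 2 * (2 * (2 * (2 * hanoi_count(8) + 1) + 1) + 1) + 1
= 2 * (2 * (2 * (2 * (2 * hanoi_count(7) + 1) + 1) + 1) + 1) + 1
= 2 * (2 * (2 * (2 * (2 * (2 * hanoi_count(6) + 1) + 1) + 1) + 1) + 1) + 1
= 2 * (2 * (2 * (2 * (2 * (2 * (2 * hanoi_count(5) + 1) + 1) + 1) + 1) + 1) + 1) + 1
= 2 * (2 * (2 * (2 * (2 * (2 * (2 * (2 * hanoi_count(4) + 1) + 1) + 1) + 1) + 1) + 1) + 1) + 1
= 2 * (2 * (2 * (2 * (2 * (2 * (2 * (2 * (2 * hanoi_count(3) + 1) + 1) + 1) + 1) + 1) + 1) + 1) + 1) + 1
= 2 * (2 * (2 * (2 * (2 * (2 * (2 * (2 * (2 * (2 * hanoi_count(2) + 1) + 1) + 1) + 1) + 1) + 1) + 1) + 1) + 1) + 1
= 2 * (2 * (2 * (2 * (2 * (2 * (2 * (2 * (2 * (2 * (2 * hanoi_count(1) + 1) + 1) + 1) + 1) + 1) + 1) + 1) + 1) + 1) + 1) + 1
Now compute bottom-up:
hanoi_count(1) = 1
hanoi_count(2) = 2 * 1 + 1 = 3
hanoi_count(3) = 2 * 3 + 1 = 7
hanoi_count(4) = 2 * 7 + 1 = 15
hanoi_count(5) = 2 * 15 + 1 = 31
hanoi_count(6) = 2 * 31 + 1 = 63
hanoi_count(7) = 2 * 63 + 1 = 127
hanoi_count(8) = 2 * 127 + 1 = 255
hanoi_count(9) = 2 * 255 + 1 = 511
hanoi_count(10) = 2 * 511 + 1 = 1023
hanoi_count(11) = 2 * 1023 + 1 = 2047
hanoi_count(12) = 2 * 2047 + 1 = 4095
= 4095


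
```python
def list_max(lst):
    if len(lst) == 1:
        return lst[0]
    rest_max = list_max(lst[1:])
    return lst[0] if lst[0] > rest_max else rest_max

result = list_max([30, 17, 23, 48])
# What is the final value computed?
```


list_max([30, 17, 23, 48])
= compare 30 with list_max([17, 23, 48])
= compare 17 with list_max([23, 48])
= compare 23 with list_max([48])
Base: list_max([48]) = 48
compare 23 with 48: max = 48
compare 17 with 48: max = 48
compare 30 with 48: max = 48
= 48


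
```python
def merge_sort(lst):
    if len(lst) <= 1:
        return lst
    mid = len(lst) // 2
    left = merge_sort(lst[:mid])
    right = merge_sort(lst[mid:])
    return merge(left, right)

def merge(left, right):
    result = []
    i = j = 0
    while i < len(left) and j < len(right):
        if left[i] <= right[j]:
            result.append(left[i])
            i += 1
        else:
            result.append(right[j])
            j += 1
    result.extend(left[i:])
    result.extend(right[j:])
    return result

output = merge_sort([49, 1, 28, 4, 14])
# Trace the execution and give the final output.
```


merge_sort([49, 1, 28, 4, 14])
Split into [49, 1] and [28, 4, 14]
Left sorted: [1, 49]
Right sorted: [4, 14, 28]
Merge [1, 49] and [4, 14, 28]
= [1, 4, 14, 28, 49]


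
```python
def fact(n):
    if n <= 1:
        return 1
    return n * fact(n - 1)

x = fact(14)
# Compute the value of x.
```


fact(14)
= 14 * fact(13)
= 14 * 13 * fact(12)
= 14 * 13 * 12 * fact(11)
= 14 * 13 * 12 * 11 * fact(10)
= 14 * 13 * 12 * 11 * 10 * fact(9)
= 14 * 13 * 12 * 11 * 10 * 9 * fact(8)
= 14 * 13 * 12 * 11 * 10 * 9 * 8 * fact(7)
= 14 * 13 * 12 * 11 * 10 * 9 * 8 * 7 * fact(6)
= 14 * 13 * 12 * 11 * 10 * 9 * 8 * 7 * 6 * fact(5)
= 14 * 13 * 12 * 11 * 10 * 9 * 8 * 7 * 6 * 5 * fact(4)
= 14 * 13 * 12 * 11 * 10 * 9 * 8 * 7 * 6 * 5 * 4 * fact(3)
= 14 * 13 * 12 * 11 * 10 * 9 * 8 * 7 * 6 * 5 * 4 * 3 * fact(2)
= 14 * 13 * 12 * 11 * 10 * 9 * 8 * 7 * 6 * 5 * 4 * 3 * 2 * fact(1)
= 14 * 13 * 12 * 11 * 10 * 9 * 8 * 7 * 6 * 5 * 4 * 3 * 2 * 1
= 87178291200


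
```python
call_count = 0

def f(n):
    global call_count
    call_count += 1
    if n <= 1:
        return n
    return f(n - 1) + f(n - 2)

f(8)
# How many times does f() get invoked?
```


f(8) calls f(7) and f(6); each non-base call branches into two more.
Let C(k) = total number of calls made by f(k), including the call to f(k) itself.
Base cases: C(0) = 1, C(1) = 1
Recurrence: C(k) = 1 + C(k-1) + C(k-2)
  C(2) = 1 + C(1) + C(0) = 1 + 1 + 1 = 3
  C(3) = 1 + C(2) + C(1) = 1 + 3 + 1 = 5
  C(4) = 1 + C(3) + C(2) = 1 + 5 + 3 = 9
  C(5) = 1 + C(4) + C(3) = 1 + 9 + 5 = 15
  C(6) = 1 + C(5) + C(4) = 1 + 15 + 9 = 25
  C(7) = 1 + C(6) + C(5) = 1 + 25 + 15 = 41
  C(8) = 1 + C(7) + C(6) = 1 + 41 + 25 = 67
Total calls = C(8) = 67


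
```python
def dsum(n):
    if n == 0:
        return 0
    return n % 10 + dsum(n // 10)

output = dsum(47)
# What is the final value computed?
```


dsum(47)
= 7 + dsum(4)
= 7 + 4 + dsum(0)
= 7 + 4 + 0
= 11


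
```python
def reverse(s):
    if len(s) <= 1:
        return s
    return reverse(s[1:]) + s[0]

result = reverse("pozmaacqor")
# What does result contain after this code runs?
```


reverse("pozmaacqor")
= reverse("ozmaacqor") + "p"
= reverse("zmaacqor") + "o" + "p"
= reverse("maacqor") + "z" + "o" + "p"
= reverse("aacqor") + "m" + "z" + "o" + "p"
= reverse("acqor") + "a" + "m" + "z" + "o" + "p"
= reverse("cqor") + "a" + "a" + "m" + "z" + "o" + "p"
= reverse("qor") + "c" + "a" + "a" + "m" + "z" + "o" + "p"
= reverse("or") + "q" + "c" + "a" + "a" + "m" + "z" + "o" + "p"
= reverse("r") + "o" + "q" + "c" + "a" + "a" + "m" + "z" + "o" + "p"
= "r" + "o" + "q" + "c" + "a" + "a" + "m" + "z" + "o" + "p"
= "roqcaamzop"


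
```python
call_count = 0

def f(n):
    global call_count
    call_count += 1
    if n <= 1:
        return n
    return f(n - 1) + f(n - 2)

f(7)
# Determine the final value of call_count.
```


f(7) calls f(6) and f(5); each non-base call branches into two more.
Let C(k) = total number of calls made by f(k), including the call to f(k) itself.
Base cases: C(0) = 1, C(1) = 1
Recurrence: C(k) = 1 + C(k-1) + C(k-2)
  C(2) = 1 + C(1) + C(0) = 1 + 1 + 1 = 3
  C(3) = 1 + C(2) + C(1) = 1 + 3 + 1 = 5
  C(4) = 1 + C(3) + C(2) = 1 + 5 + 3 = 9
  C(5) = 1 + C(4) + C(3) = 1 + 9 + 5 = 15
  C(6) = 1 + C(5) + C(4) = 1 + 15 + 9 = 25
  C(7) = 1 + C(6) + C(5) = 1 + 25 + 15 = 41
Total calls = C(7) = 41


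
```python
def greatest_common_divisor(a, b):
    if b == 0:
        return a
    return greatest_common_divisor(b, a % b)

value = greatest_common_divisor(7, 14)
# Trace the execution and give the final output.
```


greatest_common_divisor(7, 14)
= greatest_common_divisor(14, 7 % 14) = greatest_common_divisor(14, 7)
= greatest_common_divisor(7, 14 % 7) = greatest_common_divisor(7, 0)
b == 0, return a = 7


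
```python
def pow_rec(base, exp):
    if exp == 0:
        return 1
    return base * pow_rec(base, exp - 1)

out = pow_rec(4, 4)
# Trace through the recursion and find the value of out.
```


pow_rec(4, 4)
= 4 * pow_rec(4, 3)
= 4 * 4 * pow_rec(4, 2)
= 4 * 4 * 4 * pow_rec(4, 1)
= 4 * 4 * 4 * 4 * pow_rec(4, 0)
= 4 * 4 * 4 * 4 * 1
= 256


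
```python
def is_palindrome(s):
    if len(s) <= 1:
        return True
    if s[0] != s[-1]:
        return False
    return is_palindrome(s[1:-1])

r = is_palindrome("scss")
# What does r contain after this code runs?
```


is_palindrome("scss")
"scss": s[0]='s' == s[-1]='s' -> is_palindrome("cs")
"cs": s[0]='c' != s[-1]='s' -> False
= False


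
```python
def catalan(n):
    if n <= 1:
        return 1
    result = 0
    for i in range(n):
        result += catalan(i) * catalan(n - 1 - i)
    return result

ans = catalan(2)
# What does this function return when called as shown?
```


catalan(2)
= sum of catalan(i) * catalan(2-1-i) for i in 0..1
  catalan(0)*catalan(1) = 1*1 = 1
  catalan(1)*catalan(0) = 1*1 = 1
= 1 + 1
= 2


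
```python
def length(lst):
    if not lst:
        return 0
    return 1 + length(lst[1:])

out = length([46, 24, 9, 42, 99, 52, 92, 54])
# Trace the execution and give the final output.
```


length([46, 24, 9, 42, 99, 52, 92, 54])
= 1 + length([24, 9, 42, 99, 52, 92, 54])
= 1 + 1 + length([9, 42, 99, 52, 92, 54])
= 1 + 1 + 1 + length([42, 99, 52, 92, 54])
= 1 + 1 + 1 + 1 + length([99, 52, 92, 54])
= 1 + 1 + 1 + 1 + 1 + length([52, 92, 54])
= 1 + 1 + 1 + 1 + 1 + 1 + length([92, 54])
= 1 + 1 + 1 + 1 + 1 + 1 + 1 + length([54])
= 1 + 1 + 1 + 1 + 1 + 1 + 1 + 1 + length([])
= 1 + 1 + 1 + 1 + 1 + 1 + 1 + 1 + 0
= 8


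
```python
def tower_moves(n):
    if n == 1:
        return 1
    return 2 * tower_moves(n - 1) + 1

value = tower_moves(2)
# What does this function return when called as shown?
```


tower_moves(2)
= 2 * tower_moves(1) + 1
Now compute bottom-up:
tower_moves(1) = 1
tower_moves(2) = 2 * 1 + 1 = 3
= 3


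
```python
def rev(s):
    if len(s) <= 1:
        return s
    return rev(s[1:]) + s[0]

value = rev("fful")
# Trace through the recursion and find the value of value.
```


rev("fful")
= rev("ful") + "f"
= rev("ul") + "f" + "f"
= rev("l") + "u" + "f" + "f"
= "l" + "u" + "f" + "f"
= "luff"


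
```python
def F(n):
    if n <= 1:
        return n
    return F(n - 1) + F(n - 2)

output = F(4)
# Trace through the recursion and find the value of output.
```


F(4)
= F(3) + F(2)
= (F(2) + F(1)) + F(2)
Computing bottom-up: F(0)=0, F(1)=1, F(2)=1, F(3)=2, F(4)=3
= 3


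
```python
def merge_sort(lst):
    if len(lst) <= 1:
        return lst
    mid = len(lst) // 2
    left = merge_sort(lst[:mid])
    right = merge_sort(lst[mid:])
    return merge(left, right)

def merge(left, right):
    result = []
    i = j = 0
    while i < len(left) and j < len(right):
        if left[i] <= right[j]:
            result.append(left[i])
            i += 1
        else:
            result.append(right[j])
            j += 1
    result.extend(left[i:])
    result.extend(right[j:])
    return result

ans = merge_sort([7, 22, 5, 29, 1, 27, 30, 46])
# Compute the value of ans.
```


merge_sort([7, 22, 5, 29, 1, 27, 30, 46])
Split into [7, 22, 5, 29] and [1, 27, 30, 46]
Left sorted: [5, 7, 22, 29]
Right sorted: [1, 27, 30, 46]
Merge [5, 7, 22, 29] and [1, 27, 30, 46]
= [1, 5, 7, 22, 27, 29, 30, 46]
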